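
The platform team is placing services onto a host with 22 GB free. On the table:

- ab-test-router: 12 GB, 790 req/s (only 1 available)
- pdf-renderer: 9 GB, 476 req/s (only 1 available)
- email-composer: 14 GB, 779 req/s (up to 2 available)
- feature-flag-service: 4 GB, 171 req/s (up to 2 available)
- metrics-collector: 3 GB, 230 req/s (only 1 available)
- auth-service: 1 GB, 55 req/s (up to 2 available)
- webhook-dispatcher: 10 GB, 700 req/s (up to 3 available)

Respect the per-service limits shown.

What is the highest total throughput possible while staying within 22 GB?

1510

The ratio heuristic lands on feature-flag-service + metrics-collector + 2×auth-service + webhook-dispatcher (1211) but leaves 3 GB idle.
Dropping feature-flag-service and metrics-collector frees 7 GB; slotting in webhook-dispatcher (10 GB) lifts the total to 1510 at 22 GB.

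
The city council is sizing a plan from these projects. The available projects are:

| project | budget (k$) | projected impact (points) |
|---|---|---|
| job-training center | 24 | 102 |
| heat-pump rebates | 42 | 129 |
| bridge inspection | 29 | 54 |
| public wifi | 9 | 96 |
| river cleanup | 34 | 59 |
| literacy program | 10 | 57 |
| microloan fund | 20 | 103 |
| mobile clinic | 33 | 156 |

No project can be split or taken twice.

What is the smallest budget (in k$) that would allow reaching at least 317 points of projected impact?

62

Need the lightest bundle worth ≥ 317.
public wifi + microloan fund + mobile clinic reaches 355 using 62 k$.
Any bundle with less than 62 k$ falls short of 317.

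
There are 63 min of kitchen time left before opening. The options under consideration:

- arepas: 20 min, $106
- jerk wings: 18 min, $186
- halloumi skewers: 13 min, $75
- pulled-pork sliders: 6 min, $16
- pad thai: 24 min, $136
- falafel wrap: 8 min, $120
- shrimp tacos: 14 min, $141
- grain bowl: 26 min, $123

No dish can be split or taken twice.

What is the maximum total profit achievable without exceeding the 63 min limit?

553

Density check — falafel wrap 15.00, jerk wings 10.33, shrimp tacos 10.07 are the best per min.
Filling by ratio: jerk wings + halloumi skewers + pulled-pork sliders + falafel wrap + shrimp tacos for 538, with 4 min left unused.
Replace halloumi skewers and pulled-pork sliders with arepas: the trade gains 15 net, giving 553 at 60 min.
That's the maximum — no swap from here does better than 553.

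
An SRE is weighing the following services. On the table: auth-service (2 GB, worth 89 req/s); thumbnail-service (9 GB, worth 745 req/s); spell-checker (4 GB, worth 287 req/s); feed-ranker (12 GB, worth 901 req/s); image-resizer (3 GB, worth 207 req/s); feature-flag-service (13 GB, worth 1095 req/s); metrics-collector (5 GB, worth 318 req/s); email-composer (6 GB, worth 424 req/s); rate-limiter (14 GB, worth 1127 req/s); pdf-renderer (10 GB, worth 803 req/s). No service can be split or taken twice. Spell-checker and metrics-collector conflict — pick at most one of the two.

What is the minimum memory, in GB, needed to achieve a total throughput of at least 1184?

Need the lightest bundle worth ≥ 1184.
auth-service + feature-flag-service: 1184 throughput at 15 GB.
No combination under 15 GB hits 1184.

15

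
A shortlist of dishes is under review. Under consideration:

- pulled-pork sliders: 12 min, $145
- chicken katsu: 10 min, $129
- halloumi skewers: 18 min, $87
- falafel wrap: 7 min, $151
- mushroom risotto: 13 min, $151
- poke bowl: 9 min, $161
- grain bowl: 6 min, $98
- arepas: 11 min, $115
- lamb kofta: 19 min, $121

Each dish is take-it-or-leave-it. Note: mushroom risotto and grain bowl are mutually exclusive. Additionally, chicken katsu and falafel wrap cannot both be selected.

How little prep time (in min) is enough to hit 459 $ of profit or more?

29

Need the lightest bundle worth ≥ 459.
falafel wrap + mushroom risotto + poke bowl: 463 profit at 29 min.
No combination under 29 min hits 459.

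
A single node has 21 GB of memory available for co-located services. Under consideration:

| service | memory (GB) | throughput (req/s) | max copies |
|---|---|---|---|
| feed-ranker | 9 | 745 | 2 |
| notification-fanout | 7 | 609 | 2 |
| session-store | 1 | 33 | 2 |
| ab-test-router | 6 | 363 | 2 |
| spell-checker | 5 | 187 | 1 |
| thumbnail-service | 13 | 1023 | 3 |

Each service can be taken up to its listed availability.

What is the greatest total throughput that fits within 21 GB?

By throughput per GB: notification-fanout 87.00, feed-ranker 82.78, thumbnail-service 78.69 lead.
Taking the top-ratio services first gives 2×notification-fanout + session-store + ab-test-router for 1614 (21 GB).
Replace notification-fanout and ab-test-router with thumbnail-service: the trade gains 51 net, giving 1665 at 21 GB.
No other feasible combination exceeds 1665.

1665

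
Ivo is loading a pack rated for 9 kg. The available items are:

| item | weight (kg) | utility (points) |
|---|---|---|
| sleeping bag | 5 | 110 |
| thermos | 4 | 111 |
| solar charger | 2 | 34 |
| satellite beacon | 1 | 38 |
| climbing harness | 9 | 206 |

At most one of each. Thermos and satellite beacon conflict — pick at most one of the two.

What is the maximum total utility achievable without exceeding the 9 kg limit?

221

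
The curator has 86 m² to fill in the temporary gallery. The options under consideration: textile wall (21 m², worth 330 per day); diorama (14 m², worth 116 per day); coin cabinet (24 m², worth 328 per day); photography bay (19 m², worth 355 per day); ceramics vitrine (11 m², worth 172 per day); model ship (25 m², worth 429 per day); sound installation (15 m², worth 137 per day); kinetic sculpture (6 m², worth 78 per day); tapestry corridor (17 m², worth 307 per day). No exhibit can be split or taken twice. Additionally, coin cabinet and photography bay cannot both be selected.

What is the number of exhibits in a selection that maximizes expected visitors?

4

Optimal total is 1421.
textile wall + photography bay + model ship + tapestry corridor hits 1421 at 82 m².
Any selection reaching 1421 contains exactly 4 exhibits.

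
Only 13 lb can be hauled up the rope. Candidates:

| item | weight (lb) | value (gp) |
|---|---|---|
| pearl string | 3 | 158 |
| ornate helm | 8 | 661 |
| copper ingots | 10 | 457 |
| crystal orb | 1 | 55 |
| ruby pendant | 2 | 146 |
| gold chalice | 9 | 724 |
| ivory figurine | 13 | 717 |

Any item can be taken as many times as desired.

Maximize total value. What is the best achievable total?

Greedy by ratio would take ornate helm + crystal orb + 2×ruby pendant: 13 lb used, total 1008.
The 9 lb tied up in ornate helm and crystal orb is better spent on gold chalice — total rises to 1016 (13 lb).
That's the maximum — no swap from here does better than 1016.

1016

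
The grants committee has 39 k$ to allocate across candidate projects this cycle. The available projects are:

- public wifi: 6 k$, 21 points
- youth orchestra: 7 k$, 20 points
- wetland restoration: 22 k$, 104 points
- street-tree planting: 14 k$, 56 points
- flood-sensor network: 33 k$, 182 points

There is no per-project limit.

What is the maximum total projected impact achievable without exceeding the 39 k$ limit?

203

By projected impact per k$: flood-sensor network 5.52, wetland restoration 4.73, street-tree planting 4.00, public wifi 3.50 lead.
Best packing: public wifi + flood-sensor network — 39 k$, 203 total.
Nothing else within 39 k$ beats 203.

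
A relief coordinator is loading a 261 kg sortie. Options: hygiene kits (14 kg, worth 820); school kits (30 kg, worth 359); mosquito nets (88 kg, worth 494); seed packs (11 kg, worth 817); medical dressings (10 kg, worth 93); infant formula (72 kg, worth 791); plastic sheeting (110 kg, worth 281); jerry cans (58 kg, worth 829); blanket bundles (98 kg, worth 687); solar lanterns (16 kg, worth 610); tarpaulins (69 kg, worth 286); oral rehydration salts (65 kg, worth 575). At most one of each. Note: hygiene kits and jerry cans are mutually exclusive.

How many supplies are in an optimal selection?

The maximum people served within 261 kg is 4177.
hygiene kits + school kits + seed packs + medical dressings + infant formula + blanket bundles + solar lanterns hits 4177 at 251 kg.
Every optimal selection uses 7 supplies.

7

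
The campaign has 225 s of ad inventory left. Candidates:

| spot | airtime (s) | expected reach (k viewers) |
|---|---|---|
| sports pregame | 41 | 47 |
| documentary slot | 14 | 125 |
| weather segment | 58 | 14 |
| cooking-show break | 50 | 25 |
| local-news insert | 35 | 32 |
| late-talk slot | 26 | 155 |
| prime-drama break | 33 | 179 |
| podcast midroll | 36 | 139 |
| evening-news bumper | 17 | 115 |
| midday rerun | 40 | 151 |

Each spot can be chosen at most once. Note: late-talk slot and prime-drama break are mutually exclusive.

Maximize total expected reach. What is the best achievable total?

Taking sports pregame + documentary slot + local-news insert + prime-drama break + podcast midroll + evening-news bumper + midday rerun: 216 s used, 788 in expected reach.
That's the maximum — no feasible swap from here does better than 788.

788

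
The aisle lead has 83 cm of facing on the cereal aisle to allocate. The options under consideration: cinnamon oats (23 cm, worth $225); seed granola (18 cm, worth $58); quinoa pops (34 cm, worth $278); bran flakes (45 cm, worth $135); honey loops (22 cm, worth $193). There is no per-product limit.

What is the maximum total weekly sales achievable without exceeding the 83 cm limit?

728

The ratio heuristic lands on 3×cinnamon oats (675) but leaves 14 cm idle.
The 23 cm tied up in cinnamon oats is better spent on quinoa pops — total rises to 728 (80 cm).
Nothing else within 83 cm beats 728.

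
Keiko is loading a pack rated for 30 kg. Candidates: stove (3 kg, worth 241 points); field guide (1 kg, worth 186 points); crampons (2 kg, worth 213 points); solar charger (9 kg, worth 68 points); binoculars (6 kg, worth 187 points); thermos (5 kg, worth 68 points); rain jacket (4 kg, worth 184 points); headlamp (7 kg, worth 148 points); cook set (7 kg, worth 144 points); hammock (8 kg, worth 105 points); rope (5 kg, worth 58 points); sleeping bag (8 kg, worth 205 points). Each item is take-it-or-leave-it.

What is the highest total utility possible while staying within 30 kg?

1303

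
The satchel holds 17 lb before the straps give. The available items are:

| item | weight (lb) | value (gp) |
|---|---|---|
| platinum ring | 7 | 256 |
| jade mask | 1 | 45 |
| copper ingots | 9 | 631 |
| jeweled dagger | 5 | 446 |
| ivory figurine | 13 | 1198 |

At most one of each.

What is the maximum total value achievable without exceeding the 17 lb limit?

Best packing: jade mask + ivory figurine — 14 lb, 1243 total.

1243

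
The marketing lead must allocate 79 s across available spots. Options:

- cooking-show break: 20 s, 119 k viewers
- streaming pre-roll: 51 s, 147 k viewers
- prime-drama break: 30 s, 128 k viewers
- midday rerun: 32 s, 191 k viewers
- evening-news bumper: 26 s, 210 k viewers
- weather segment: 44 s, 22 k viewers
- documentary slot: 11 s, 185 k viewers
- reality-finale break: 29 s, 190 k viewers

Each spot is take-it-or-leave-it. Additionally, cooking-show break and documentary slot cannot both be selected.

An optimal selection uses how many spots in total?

The maximum expected reach within 79 s is 586.
midday rerun + evening-news bumper + documentary slot hits 586 at 69 s.
Every optimal selection uses 3 spots.

3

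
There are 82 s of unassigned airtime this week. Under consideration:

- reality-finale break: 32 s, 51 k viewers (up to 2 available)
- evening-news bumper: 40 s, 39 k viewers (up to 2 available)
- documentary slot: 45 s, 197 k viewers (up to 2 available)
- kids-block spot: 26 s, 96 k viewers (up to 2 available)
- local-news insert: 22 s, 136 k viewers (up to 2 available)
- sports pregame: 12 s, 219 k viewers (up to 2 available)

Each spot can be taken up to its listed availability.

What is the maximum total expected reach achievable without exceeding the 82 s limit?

710

Best packing: 2×local-news insert + 2×sports pregame — 68 s, 710 total.
Every other selection either busts 82 s or exceeds an availability limit or fails to beat 710.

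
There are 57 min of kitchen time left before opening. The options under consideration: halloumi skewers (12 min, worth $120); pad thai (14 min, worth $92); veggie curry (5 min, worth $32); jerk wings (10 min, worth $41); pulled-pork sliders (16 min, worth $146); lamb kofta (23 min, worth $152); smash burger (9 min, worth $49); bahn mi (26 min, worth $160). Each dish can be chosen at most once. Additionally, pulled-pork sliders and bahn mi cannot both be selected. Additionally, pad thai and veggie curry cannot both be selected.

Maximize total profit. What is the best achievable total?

450

The ratio ordering already packs tightly: halloumi skewers + veggie curry + pulled-pork sliders + lamb kofta, 56 min, 450.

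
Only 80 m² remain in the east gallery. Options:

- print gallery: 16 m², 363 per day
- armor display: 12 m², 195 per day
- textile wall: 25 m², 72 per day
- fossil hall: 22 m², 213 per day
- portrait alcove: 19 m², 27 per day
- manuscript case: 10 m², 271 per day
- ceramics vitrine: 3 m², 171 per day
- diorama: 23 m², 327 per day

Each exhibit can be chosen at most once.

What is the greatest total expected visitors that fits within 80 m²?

A density-first pass picks print gallery + armor display + manuscript case + ceramics vitrine + diorama — 1327 at 64 m².
Dropping armor display frees 12 m²; slotting in fossil hall (22 m²) lifts the total to 1345 at 74 m².
The closest alternative, print gallery + armor display + manuscript case + ceramics vitrine + diorama, reaches only 1327.

1345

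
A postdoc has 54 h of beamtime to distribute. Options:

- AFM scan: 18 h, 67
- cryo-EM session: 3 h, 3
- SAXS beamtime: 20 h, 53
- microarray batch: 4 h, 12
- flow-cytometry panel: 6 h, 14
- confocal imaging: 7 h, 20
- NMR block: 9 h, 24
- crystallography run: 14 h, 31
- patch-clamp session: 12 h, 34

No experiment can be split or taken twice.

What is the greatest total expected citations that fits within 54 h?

166

The ratio heuristic lands on AFM scan + cryo-EM session + microarray batch + confocal imaging + NMR block + patch-clamp session (160) but leaves 1 h idle.
Dropping cryo-EM session and confocal imaging and NMR block frees 19 h; slotting in SAXS beamtime (20 h) lifts the total to 166 at 54 h.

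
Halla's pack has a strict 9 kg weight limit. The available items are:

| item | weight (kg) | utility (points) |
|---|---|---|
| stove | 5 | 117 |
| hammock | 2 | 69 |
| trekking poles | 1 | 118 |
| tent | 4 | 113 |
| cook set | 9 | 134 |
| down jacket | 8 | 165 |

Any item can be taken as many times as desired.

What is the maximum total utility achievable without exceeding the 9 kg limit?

1062

Best packing: 9×trekking poles — 9 kg, 1062 total.
That's the maximum — no swap from here does better than 1062.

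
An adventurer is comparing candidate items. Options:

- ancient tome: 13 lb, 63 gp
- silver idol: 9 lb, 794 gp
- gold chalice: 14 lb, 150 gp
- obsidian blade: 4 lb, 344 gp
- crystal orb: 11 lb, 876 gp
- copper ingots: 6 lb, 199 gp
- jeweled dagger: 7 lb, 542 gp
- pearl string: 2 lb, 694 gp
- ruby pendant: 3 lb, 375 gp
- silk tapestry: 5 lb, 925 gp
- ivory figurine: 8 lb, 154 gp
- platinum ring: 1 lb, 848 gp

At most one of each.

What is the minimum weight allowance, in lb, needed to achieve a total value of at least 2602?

Look for the lowest-weight combination reaching 2602.
Taking pearl string + ruby pendant + silk tapestry + platinum ring gives 2842 (≥ 2602) for 11 lb.
Below 11 lb the best achievable stays under 2602.

11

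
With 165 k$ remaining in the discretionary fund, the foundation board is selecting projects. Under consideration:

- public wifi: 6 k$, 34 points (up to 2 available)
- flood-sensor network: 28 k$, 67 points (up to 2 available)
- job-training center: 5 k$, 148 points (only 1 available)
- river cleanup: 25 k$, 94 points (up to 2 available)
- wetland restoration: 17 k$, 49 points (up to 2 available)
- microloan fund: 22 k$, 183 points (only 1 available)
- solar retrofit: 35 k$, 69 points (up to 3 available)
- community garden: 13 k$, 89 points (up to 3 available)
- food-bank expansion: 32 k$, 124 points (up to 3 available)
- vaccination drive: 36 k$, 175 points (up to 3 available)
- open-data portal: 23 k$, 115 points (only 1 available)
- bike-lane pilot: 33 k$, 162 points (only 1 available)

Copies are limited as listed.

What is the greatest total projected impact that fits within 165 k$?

Density check — job-training center 29.60, microloan fund 8.32, community garden 6.85 are the best per k$.
Filling by ratio: 2×public wifi + job-training center + river cleanup + microloan fund + 3×community garden + open-data portal + bike-lane pilot for 1037, with 6 k$ left unused.
The 31 k$ tied up in public wifi and river cleanup is better spent on vaccination drive — total rises to 1084 (164 k$).
That's the maximum — no swap from here does better than 1084.

1084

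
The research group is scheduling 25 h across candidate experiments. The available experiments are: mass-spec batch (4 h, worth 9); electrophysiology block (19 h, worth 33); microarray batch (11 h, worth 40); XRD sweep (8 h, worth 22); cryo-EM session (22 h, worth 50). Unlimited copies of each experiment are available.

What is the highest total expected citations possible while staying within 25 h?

The ratio ordering already packs tightly: 2×microarray batch, 22 h, 80.

80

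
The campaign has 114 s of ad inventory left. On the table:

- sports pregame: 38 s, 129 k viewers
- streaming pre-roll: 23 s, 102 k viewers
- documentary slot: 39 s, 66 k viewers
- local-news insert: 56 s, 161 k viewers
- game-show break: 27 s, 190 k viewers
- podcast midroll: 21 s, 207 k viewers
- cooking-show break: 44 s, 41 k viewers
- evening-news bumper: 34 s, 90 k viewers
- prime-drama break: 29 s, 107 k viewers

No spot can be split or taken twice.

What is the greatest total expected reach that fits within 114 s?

A density-first pass picks streaming pre-roll + game-show break + podcast midroll + prime-drama break — 606 at 100 s.
Dropping prime-drama break frees 29 s; slotting in sports pregame (38 s) lifts the total to 628 at 109 s.
Runner-up streaming pre-roll + game-show break + podcast midroll + prime-drama break tops out at 606.

628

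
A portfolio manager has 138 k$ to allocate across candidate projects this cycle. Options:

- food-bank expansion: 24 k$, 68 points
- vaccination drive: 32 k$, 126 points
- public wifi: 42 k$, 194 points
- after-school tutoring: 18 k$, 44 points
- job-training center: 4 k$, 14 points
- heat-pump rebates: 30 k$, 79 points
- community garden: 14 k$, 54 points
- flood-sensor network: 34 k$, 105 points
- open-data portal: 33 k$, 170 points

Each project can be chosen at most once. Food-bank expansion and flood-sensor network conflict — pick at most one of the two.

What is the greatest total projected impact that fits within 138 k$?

By projected impact per k$: open-data portal 5.15, public wifi 4.62, vaccination drive 3.94 lead.
The ratio heuristic lands on vaccination drive + public wifi + job-training center + community garden + open-data portal (558) but leaves 13 k$ idle.
The 14 k$ tied up in community garden is better spent on food-bank expansion — total rises to 572 (135 k$).

572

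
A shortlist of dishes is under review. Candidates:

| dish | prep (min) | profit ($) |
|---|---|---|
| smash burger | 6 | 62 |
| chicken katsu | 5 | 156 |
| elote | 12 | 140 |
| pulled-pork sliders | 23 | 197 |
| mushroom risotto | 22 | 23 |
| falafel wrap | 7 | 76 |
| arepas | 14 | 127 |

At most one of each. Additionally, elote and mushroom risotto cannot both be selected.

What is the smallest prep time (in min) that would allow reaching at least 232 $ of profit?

Need the lightest bundle worth ≥ 232.
chicken katsu + falafel wrap: 232 profit at 12 min.
No combination under 12 min hits 232.

12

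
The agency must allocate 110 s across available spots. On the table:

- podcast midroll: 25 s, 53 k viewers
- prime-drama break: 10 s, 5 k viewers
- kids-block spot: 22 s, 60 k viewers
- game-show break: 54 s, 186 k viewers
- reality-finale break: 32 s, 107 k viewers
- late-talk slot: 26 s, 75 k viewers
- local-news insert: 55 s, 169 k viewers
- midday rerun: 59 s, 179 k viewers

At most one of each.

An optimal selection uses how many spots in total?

The maximum expected reach within 110 s is 355.
game-show break + local-news insert hits 355 at 109 s.
All optima have 2 spots.

2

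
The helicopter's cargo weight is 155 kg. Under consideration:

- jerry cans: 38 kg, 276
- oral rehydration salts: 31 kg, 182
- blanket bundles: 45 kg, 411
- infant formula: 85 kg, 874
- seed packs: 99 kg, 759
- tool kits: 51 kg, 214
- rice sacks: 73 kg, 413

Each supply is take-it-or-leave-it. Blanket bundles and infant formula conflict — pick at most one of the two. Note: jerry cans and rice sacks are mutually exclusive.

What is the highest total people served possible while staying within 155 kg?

Ranking by ratio (people served/kg): infant formula 10.28, blanket bundles 9.13, seed packs 7.67.
Best packing: jerry cans + oral rehydration salts + infant formula — 154 kg, 1332 total.

1332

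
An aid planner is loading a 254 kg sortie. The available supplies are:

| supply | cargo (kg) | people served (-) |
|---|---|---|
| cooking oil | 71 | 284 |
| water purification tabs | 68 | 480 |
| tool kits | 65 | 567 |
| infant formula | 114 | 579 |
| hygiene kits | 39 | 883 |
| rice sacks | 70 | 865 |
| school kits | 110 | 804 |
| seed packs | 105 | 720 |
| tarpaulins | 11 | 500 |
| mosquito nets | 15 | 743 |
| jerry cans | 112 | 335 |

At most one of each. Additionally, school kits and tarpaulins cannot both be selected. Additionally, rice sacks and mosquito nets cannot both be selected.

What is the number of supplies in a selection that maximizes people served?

5

Optimal total is 3413.
For example tool kits + hygiene kits + seed packs + tarpaulins + mosquito nets achieves it, using 235 kg.
Every optimal selection uses 5 supplies.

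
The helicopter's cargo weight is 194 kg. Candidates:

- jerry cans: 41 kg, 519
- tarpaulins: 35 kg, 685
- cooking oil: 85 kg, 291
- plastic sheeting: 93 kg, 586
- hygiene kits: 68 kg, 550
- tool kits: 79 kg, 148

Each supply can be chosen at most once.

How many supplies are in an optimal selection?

Optimal total is 1790.
One optimal bundle: jerry cans + tarpaulins + plastic sheeting (169 kg).
Every optimal selection uses 3 supplies.

3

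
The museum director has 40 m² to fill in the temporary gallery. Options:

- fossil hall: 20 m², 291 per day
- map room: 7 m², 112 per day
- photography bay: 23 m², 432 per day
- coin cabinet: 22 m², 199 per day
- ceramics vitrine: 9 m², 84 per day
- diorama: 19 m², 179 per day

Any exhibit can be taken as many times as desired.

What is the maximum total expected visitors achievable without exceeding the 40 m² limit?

By expected visitors per m²: photography bay 18.78, map room 16.00, fossil hall 14.55 lead.
2×map room + photography bay uses 37 of the 40 m² and totals 656.
That's the maximum — no swap from here does better than 656.

656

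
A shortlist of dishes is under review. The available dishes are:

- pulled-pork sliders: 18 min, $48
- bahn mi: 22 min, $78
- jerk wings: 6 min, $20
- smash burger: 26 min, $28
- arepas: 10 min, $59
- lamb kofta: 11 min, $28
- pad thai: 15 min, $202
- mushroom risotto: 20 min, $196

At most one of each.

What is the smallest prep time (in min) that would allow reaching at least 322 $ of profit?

35

Need the lightest bundle worth ≥ 322.
pad thai + mushroom risotto reaches 398 using 35 min.
Any bundle with less than 35 min falls short of 322.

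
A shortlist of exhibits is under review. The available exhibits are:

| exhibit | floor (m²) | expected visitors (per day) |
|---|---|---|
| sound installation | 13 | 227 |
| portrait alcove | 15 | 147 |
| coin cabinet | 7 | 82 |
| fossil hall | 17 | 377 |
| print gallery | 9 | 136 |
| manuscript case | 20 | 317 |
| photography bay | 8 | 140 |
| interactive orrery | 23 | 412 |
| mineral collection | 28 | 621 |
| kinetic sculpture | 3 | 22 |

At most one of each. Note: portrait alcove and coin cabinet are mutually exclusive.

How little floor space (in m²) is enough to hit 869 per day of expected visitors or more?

44

Minimise m² subject to total expected visitors ≥ 869.
sound installation + mineral collection + kinetic sculpture reaches 870 using 44 m².
Below 44 m² the best achievable stays under 869.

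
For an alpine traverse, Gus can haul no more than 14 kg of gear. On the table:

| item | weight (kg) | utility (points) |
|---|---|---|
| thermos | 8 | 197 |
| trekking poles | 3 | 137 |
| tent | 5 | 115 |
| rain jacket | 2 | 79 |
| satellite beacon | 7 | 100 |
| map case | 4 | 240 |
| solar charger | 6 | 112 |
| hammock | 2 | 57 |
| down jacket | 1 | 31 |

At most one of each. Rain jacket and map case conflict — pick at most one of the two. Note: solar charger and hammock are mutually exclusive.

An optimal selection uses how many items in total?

4

Best achievable utility is 549.
For example trekking poles + tent + map case + hammock achieves it, using 14 kg.
Any selection reaching 549 contains exactly 4 items.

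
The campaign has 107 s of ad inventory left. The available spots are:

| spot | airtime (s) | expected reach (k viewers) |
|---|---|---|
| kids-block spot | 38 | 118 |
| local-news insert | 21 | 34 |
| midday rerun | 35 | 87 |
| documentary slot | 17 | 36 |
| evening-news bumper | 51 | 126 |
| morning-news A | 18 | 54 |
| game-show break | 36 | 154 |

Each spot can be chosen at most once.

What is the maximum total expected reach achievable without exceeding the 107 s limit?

334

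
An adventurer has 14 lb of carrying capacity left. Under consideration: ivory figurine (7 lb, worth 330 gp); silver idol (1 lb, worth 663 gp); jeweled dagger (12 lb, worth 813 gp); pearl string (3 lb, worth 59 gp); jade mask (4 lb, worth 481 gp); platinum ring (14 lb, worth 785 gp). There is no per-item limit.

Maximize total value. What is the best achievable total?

Best packing: 14×silver idol — 14 lb, 9282 total.

9282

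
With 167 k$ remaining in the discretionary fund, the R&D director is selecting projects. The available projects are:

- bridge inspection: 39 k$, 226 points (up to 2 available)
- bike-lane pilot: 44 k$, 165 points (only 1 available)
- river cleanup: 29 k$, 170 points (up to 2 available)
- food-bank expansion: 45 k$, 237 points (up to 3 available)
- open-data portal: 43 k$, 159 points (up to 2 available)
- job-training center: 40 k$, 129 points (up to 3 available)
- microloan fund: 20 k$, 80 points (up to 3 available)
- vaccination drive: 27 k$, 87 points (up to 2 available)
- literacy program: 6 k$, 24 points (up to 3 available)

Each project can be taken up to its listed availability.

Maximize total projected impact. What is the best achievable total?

907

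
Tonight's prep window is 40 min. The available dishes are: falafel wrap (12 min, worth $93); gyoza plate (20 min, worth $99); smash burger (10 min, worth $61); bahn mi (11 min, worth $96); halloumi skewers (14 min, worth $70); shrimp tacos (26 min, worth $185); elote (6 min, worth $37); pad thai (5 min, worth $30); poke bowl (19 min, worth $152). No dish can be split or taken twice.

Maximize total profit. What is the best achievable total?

309

A density-first pass picks bahn mi + elote + poke bowl — 285 at 36 min.
Dropping elote frees 6 min; slotting in smash burger (10 min) lifts the total to 309 at 40 min.
No other feasible combination exceeds 309.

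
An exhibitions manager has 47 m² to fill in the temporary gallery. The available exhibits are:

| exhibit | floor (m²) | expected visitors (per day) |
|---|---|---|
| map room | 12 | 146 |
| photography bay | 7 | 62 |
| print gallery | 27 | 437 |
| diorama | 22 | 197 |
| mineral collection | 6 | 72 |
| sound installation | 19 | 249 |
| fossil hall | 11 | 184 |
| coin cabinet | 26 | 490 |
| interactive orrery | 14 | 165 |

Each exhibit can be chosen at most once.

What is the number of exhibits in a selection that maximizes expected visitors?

Best achievable expected visitors is 746.
For example mineral collection + fossil hall + coin cabinet achieves it, using 43 m².
All optima have 3 exhibits.

3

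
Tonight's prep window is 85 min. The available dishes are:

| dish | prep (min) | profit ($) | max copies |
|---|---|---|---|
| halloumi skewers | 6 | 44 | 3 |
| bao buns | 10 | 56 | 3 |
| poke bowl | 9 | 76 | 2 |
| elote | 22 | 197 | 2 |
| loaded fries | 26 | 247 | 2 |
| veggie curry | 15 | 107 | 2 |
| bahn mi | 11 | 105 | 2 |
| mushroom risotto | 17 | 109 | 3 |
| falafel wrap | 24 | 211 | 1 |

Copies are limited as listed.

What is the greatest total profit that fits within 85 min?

796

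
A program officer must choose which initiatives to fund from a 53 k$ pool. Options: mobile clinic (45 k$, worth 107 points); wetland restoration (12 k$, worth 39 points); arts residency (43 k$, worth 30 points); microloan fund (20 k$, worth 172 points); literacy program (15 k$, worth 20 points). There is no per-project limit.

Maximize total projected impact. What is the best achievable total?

383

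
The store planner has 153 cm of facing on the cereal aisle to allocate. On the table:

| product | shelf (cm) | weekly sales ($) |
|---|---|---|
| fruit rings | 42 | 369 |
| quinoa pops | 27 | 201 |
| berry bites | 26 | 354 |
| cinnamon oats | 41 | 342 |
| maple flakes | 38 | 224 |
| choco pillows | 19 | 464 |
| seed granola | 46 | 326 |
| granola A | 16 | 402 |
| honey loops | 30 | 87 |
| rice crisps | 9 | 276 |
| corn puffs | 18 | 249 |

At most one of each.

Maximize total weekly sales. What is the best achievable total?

Density check — rice crisps 30.67, granola A 25.12, choco pillows 24.42 are the best per cm.
The ratio heuristic lands on fruit rings + berry bites + choco pillows + granola A + rice crisps + corn puffs (2114) but leaves 23 cm idle.
Replace corn puffs with cinnamon oats: the trade gains 93 net, giving 2207 at 153 cm.
Every other selection either busts 153 cm or fails to beat 2207.

2207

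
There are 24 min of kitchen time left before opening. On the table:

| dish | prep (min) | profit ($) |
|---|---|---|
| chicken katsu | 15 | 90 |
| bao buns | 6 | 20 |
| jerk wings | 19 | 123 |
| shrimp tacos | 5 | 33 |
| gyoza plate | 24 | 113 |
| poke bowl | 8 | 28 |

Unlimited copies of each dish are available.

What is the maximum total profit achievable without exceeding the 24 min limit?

156

Taking the top-ratio dishes first gives 4×shrimp tacos for 132 (20 min).
Replace 3×shrimp tacos with jerk wings: the trade gains 24 net, giving 156 at 24 min.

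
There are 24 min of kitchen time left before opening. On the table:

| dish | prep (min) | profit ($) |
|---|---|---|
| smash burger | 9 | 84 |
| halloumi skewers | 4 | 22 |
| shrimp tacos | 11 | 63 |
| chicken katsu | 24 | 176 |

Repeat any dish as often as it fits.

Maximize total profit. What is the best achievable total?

Ranking by ratio (profit/min): smash burger 9.33, chicken katsu 7.33, shrimp tacos 5.73, halloumi skewers 5.50.
Best packing: 2×smash burger + halloumi skewers — 22 min, 190 total.

190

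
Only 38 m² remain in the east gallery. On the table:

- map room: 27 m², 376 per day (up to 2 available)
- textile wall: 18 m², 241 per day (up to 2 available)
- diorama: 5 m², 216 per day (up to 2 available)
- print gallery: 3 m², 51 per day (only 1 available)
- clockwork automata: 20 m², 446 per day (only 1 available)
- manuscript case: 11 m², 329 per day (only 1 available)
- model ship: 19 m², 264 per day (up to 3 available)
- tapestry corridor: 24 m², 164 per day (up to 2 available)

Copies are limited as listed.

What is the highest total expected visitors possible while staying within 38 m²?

991

A density-first pass picks 2×diorama + print gallery + manuscript case — 812 at 24 m².
Dropping diorama and print gallery frees 8 m²; slotting in clockwork automata (20 m²) lifts the total to 991 at 36 m².
Every other selection either busts 38 m² or exceeds an availability limit or fails to beat 991.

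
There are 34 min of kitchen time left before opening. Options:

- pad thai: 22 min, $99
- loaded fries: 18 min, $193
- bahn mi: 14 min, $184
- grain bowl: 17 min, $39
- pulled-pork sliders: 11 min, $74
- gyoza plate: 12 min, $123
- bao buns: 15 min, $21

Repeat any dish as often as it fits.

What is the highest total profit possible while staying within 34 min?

377

Filling by ratio: 2×bahn mi for 368, with 6 min left unused.
Dropping bahn mi frees 14 min; slotting in loaded fries (18 min) lifts the total to 377 at 32 min.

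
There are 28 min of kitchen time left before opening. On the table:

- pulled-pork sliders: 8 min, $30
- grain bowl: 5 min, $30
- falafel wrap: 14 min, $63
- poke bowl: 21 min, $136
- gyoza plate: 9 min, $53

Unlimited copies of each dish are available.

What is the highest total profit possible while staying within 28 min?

Density check — poke bowl 6.48, grain bowl 6.00, gyoza plate 5.89 are the best per min.
2×grain bowl + 2×gyoza plate uses 28 of the 28 min and totals 166.
Every other selection either busts 28 min or fails to beat 166.

166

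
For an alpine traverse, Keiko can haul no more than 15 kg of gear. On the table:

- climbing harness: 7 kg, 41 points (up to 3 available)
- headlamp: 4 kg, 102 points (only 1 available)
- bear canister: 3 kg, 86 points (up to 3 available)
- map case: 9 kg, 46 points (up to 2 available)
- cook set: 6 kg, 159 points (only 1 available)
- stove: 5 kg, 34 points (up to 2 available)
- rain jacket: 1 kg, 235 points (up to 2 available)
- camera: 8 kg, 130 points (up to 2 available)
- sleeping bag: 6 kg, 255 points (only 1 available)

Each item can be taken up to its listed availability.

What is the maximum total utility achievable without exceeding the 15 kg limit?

Taking the top-ratio items first gives 2×bear canister + 2×rain jacket + sleeping bag for 897 (14 kg).
Dropping bear canister frees 3 kg; slotting in headlamp (4 kg) lifts the total to 913 at 15 kg.
That's the maximum — no swap from here does better than 913.

913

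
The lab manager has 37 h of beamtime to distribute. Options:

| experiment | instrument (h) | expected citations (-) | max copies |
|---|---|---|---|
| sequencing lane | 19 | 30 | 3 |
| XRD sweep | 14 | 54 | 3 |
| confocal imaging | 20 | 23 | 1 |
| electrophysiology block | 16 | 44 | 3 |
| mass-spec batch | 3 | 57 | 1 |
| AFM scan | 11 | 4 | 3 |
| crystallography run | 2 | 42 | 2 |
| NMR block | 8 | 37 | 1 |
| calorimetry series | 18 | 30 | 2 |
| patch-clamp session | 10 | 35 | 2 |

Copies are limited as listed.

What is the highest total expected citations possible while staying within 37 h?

249

Filling by ratio: XRD sweep + mass-spec batch + 2×crystallography run + NMR block for 232, with 8 h left unused.
Dropping NMR block frees 8 h; slotting in XRD sweep (14 h) lifts the total to 249 at 35 h.
That's the maximum — no swap from here does better than 249.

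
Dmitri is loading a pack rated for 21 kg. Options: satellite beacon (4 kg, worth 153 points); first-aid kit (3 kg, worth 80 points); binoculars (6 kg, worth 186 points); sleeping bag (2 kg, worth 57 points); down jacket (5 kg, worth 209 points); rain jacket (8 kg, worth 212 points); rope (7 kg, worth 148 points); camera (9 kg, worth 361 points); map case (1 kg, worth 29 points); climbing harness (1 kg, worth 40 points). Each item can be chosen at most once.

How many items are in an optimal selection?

5

The maximum utility within 21 kg is 820.
One optimal bundle: satellite beacon + sleeping bag + down jacket + camera + climbing harness (21 kg).
All optima have 5 items.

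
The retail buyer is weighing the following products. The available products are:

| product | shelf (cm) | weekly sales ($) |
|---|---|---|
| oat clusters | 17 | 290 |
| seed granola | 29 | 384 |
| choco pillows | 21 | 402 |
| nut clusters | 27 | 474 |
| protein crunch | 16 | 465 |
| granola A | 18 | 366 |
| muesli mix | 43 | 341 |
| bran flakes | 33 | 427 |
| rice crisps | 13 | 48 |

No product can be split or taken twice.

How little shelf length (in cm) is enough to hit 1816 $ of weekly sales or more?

99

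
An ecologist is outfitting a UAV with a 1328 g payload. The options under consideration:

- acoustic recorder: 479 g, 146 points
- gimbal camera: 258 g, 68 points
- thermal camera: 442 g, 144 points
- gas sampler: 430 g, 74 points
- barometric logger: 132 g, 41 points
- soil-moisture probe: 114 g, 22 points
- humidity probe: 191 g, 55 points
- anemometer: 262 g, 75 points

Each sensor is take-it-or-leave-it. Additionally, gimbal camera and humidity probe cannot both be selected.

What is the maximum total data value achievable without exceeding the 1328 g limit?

Filling by ratio: acoustic recorder + thermal camera + barometric logger + humidity probe for 386, with 84 g left unused.
Replace humidity probe with anemometer: the trade gains 20 net, giving 406 at 1315 g.

406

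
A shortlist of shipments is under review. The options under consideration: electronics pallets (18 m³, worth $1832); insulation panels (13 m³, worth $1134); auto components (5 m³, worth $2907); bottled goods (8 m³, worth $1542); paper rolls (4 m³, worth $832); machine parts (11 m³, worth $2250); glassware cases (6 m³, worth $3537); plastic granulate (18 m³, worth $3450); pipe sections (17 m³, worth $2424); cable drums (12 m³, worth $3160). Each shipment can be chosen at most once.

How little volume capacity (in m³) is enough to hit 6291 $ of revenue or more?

Need the lightest bundle worth ≥ 6291.
Taking auto components + glassware cases gives 6444 (≥ 6291) for 11 m³.
Any bundle with less than 11 m³ falls short of 6291.

11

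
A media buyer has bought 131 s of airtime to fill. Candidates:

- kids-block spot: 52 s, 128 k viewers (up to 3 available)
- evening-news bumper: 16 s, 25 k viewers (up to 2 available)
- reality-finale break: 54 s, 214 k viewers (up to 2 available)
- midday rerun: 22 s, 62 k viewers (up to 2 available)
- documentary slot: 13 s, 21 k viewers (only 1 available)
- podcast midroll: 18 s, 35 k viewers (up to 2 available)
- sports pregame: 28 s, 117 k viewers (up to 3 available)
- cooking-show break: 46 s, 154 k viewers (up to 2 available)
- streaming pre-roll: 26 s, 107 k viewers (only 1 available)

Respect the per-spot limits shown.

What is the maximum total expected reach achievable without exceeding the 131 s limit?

505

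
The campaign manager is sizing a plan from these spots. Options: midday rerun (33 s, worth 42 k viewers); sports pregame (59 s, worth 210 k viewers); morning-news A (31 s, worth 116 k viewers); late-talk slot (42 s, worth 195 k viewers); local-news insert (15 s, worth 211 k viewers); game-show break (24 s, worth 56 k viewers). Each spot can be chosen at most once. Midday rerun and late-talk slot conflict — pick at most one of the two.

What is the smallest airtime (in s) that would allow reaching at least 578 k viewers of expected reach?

Look for the lowest-airtime combination reaching 578.
Taking morning-news A + late-talk slot + local-news insert + game-show break gives 578 (≥ 578) for 112 s.
No combination under 112 s hits 578.

112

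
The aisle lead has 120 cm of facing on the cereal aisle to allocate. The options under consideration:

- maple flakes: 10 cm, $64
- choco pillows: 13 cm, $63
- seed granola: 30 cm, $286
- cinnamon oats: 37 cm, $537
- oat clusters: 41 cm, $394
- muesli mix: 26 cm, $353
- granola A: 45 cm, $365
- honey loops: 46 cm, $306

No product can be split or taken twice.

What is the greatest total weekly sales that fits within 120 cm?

1348

Best packing: maple flakes + cinnamon oats + oat clusters + muesli mix — 114 cm, 1348 total.
An exhaustive check of the 256 subsets confirms 1348.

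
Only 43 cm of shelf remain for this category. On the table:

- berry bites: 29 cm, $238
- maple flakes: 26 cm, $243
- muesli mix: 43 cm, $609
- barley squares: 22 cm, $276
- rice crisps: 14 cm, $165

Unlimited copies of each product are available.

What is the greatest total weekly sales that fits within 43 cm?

Ranking by ratio (weekly sales/cm): muesli mix 14.16, barley squares 12.55, rice crisps 11.79, maple flakes 9.35.
Muesli mix uses 43 of the 43 cm and totals 609.
No other feasible combination exceeds 609.

609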